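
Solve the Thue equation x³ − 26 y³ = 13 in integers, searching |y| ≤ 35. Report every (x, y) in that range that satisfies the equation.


The equation is x³ - 26y³ = 13. For fixed y, x³ = 26·y³ + 13, so a solution requires the RHS to be a perfect cube.
Strategy: iterate y from -35 to 35, compute RHS = 26·y³ + 13, and check whether it is a (positive or negative) perfect cube.
Check small values of y:
  y = 0: RHS = 13 is not a perfect cube.
  y = 1: RHS = 39 is not a perfect cube.
  y = -1: RHS = -13 is not a perfect cube.
  y = 2: RHS = 221 is not a perfect cube.
  y = -2: RHS = -195 is not a perfect cube.
  y = 3: RHS = 715 is not a perfect cube.
  y = -3: RHS = -689 is not a perfect cube.
Continuing the search up to |y| = 35 finds no solutions either.
No (x, y) in the scanned range satisfies the equation.

No integer solutions with |y| ≤ 35.


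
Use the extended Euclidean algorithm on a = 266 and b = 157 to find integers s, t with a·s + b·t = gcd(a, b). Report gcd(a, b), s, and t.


Euclidean algorithm on (266, 157) — divide until remainder is 0:
  266 = 1 · 157 + 109
  157 = 1 · 109 + 48
  109 = 2 · 48 + 13
  48 = 3 · 13 + 9
  13 = 1 · 9 + 4
  9 = 2 · 4 + 1
  4 = 4 · 1 + 0
gcd(266, 157) = 1.
Track Bezout coefficients alongside the remainders: start with r₀ = 266 = a·1 + b·0 (s = 1, t = 0) and r₁ = 157 = a·0 + b·1 (s = 0, t = 1); each new remainder r_{k+1} = r_{k-1} − q_k·r_k inherits s_{k+1} = s_{k-1} − q_k·s_k, t_{k+1} = t_{k-1} − q_k·t_k, so r_k = a·s_k + b·t_k at every step:
  q = 1: r = 109, s = 1 − 1·0 = 1, t = 0 − 1·1 = -1  (check: 266·1 + 157·(-1) = 109)
  q = 1: r = 48, s = 0 − 1·1 = -1, t = 1 − 1·(-1) = 2  (check: 266·(-1) + 157·2 = 48)
  q = 2: r = 13, s = 1 − 2·(-1) = 3, t = -1 − 2·2 = -5  (check: 266·3 + 157·(-5) = 13)
  q = 3: r = 9, s = -1 − 3·3 = -10, t = 2 − 3·(-5) = 17  (check: 266·(-10) + 157·17 = 9)
  q = 1: r = 4, s = 3 − 1·(-10) = 13, t = -5 − 1·17 = -22  (check: 266·13 + 157·(-22) = 4)
  q = 2: r = 1, s = -10 − 2·13 = -36, t = 17 − 2·(-22) = 61  (check: 266·(-36) + 157·61 = 1)
The row with r = 1 (the gcd) gives the Bezout coefficients s = -36, t = 61.
Result: 266 · (-36) + 157 · (61) = 1.

gcd(266, 157) = 1; s = -36, t = 61 (check: 266·(-36) + 157·61 = 1).


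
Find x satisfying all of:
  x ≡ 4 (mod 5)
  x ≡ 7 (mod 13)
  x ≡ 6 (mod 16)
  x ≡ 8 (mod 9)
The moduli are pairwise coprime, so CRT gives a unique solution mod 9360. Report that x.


Product of moduli M = 5 · 13 · 16 · 9 = 9360.
Merge one congruence at a time:
  Start: x ≡ 4 (mod 5).
  Combine with x ≡ 7 (mod 13); new modulus lcm = 65.
    Write x = 4 + 5·t and substitute into x ≡ 7 (mod 13): 5·t ≡ 7 − 4 = 3 (mod 13).
    The inverse of 5 mod 13 is 8 (since 5·8 = 40 = 3·13 + 1), so t ≡ 8·3 = 24 ≡ 11 (mod 13).
    Then x = 4 + 5·11 = 59, valid modulo lcm(5, 13) = 65: x ≡ 59 (mod 65).
  Combine with x ≡ 6 (mod 16); new modulus lcm = 1040.
    Write x = 59 + 65·t and substitute into x ≡ 6 (mod 16): 65·t ≡ 6 − 59 = -53 (mod 16).
    Reduce coefficients mod 16: 1·t ≡ 11 (mod 16).
    So t ≡ 11 (mod 16).
    Then x = 59 + 65·11 = 774, valid modulo lcm(65, 16) = 1040: x ≡ 774 (mod 1040).
  Combine with x ≡ 8 (mod 9); new modulus lcm = 9360.
    Write x = 774 + 1040·t and substitute into x ≡ 8 (mod 9): 1040·t ≡ 8 − 774 = -766 (mod 9).
    Reduce coefficients mod 9: 5·t ≡ 8 (mod 9).
    The inverse of 5 mod 9 is 2 (since 5·2 = 10 = 1·9 + 1), so t ≡ 2·8 = 16 ≡ 7 (mod 9).
    Then x = 774 + 1040·7 = 8054, valid modulo lcm(1040, 9) = 9360: x ≡ 8054 (mod 9360).
Verify against each original: 8054 mod 5 = 4, 8054 mod 13 = 7, 8054 mod 16 = 6, 8054 mod 9 = 8.

x ≡ 8054 (mod 9360).


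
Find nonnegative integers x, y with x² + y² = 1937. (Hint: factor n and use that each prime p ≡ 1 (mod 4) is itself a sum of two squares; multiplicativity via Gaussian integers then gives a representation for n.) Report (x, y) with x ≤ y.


Step 1: Factor n = 1937 = 13 · 149.
Step 2: Check the mod-4 condition on each prime factor: 13 ≡ 1 (mod 4), exponent 1; 149 ≡ 1 (mod 4), exponent 1.
All primes ≡ 3 (mod 4) appear to even exponent (or don't appear), so by the two-squares theorem n IS expressible as a sum of two squares.
Step 3: Build a representation. Here n = 13 · 149 is a product of primes ≡ 1 (mod 4). Each prime p ≡ 1 (mod 4) is itself a sum of two squares; find a² by testing p − a² for a perfect square:
  13: 13 − 1² = 12, 13 − 2² = 9 = 3² ⇒ 13 = 2² + 3².
  149: 149 − 1² = 148, 149 − 2² = 145, 149 − 3² = 140, 149 − 4² = 133, 149 − 5² = 124, 149 − 6² = 113, 149 − 7² = 100 = 10² ⇒ 149 = 7² + 10².
  Combine using the Brahmagupta–Fibonacci identity (a² + b²)(c² + d²) = (ac − bd)² + (ad + bc)² = (ac + bd)² + (ad − bc)²:
  13 · 149 = 1937: from (2² + 3²)(7² + 10²), take (2·7 − 3·10, 2·10 + 3·7) = (14 − 30, 20 + 21) = (-16, 41); dropping signs (only squares matter) gives (16, 41); check 16² + 41² = 256 + 1681 = 1937 ✓.
Step 4: Order so x ≤ y and verify: 16² + 41² = 256 + 1681 = 1937 = n. ✓

n = 1937 = 16² + 41² (one valid representation with x ≤ y).


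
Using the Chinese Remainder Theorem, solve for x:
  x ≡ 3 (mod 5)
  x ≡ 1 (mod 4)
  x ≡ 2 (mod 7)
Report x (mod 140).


Moduli 5, 4, 7 are pairwise coprime; by CRT there is a unique solution modulo M = 5 · 4 · 7 = 140.
Solve pairwise, accumulating the modulus:
  Start with x ≡ 3 (mod 5).
  Combine with x ≡ 1 (mod 4): since gcd(5, 4) = 1, we get a unique residue mod 20.
    Write x = 3 + 5·t and substitute into x ≡ 1 (mod 4): 5·t ≡ 1 − 3 = -2 (mod 4).
    Reduce coefficients mod 4: 1·t ≡ 2 (mod 4).
    So t ≡ 2 (mod 4).
    Then x = 3 + 5·2 = 13, valid modulo lcm(5, 4) = 20: x ≡ 13 (mod 20).
  Combine with x ≡ 2 (mod 7): since gcd(20, 7) = 1, we get a unique residue mod 140.
    Write x = 13 + 20·t and substitute into x ≡ 2 (mod 7): 20·t ≡ 2 − 13 = -11 (mod 7).
    Reduce coefficients mod 7: 6·t ≡ 3 (mod 7).
    The inverse of 6 mod 7 is 6 (since 6·6 = 36 = 5·7 + 1), so t ≡ 6·3 = 18 ≡ 4 (mod 7).
    Then x = 13 + 20·4 = 93, valid modulo lcm(20, 7) = 140: x ≡ 93 (mod 140).
Verify: 93 mod 5 = 3 ✓, 93 mod 4 = 1 ✓, 93 mod 7 = 2 ✓.

x ≡ 93 (mod 140).


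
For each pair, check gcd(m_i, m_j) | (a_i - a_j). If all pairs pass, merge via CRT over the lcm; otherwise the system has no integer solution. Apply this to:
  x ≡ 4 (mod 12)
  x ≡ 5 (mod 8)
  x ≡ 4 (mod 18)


Moduli 12, 8, 18 are not pairwise coprime, so CRT works modulo lcm(m_i) when all pairwise compatibility conditions hold.
Pairwise compatibility: gcd(m_i, m_j) must divide a_i - a_j for every pair.
Merge one congruence at a time:
  Start: x ≡ 4 (mod 12).
  Combine with x ≡ 5 (mod 8): gcd(12, 8) = 4, and 5 - 4 = 1 is NOT divisible by 4.
    ⇒ system is inconsistent (no integer solution).

No solution (the system is inconsistent).


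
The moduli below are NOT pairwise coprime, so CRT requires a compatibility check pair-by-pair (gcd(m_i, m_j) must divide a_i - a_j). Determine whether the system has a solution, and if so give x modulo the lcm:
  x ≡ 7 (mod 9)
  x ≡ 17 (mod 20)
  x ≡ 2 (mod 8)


Moduli 9, 20, 8 are not pairwise coprime, so CRT works modulo lcm(m_i) when all pairwise compatibility conditions hold.
Pairwise compatibility: gcd(m_i, m_j) must divide a_i - a_j for every pair.
Merge one congruence at a time:
  Start: x ≡ 7 (mod 9).
  Combine with x ≡ 17 (mod 20): gcd(9, 20) = 1; 17 - 7 = 10, which IS divisible by 1, so compatible.
    Write x = 7 + 9·t and substitute into x ≡ 17 (mod 20): 9·t ≡ 17 − 7 = 10 (mod 20).
    The inverse of 9 mod 20 is 9 (since 9·9 = 81 = 4·20 + 1), so t ≡ 9·10 = 90 ≡ 10 (mod 20).
    Then x = 7 + 9·10 = 97, valid modulo lcm(9, 20) = 180: x ≡ 97 (mod 180).
  Combine with x ≡ 2 (mod 8): gcd(180, 8) = 4, and 2 - 97 = -95 is NOT divisible by 4.
    ⇒ system is inconsistent (no integer solution).

No solution (the system is inconsistent).


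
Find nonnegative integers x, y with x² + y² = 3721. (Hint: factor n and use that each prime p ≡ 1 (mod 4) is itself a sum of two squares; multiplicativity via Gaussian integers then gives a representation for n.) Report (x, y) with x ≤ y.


Step 1: Factor n = 3721 = 61^2.
Step 2: Check the mod-4 condition on each prime factor: 61 ≡ 1 (mod 4), exponent 2.
All primes ≡ 3 (mod 4) appear to even exponent (or don't appear), so by the two-squares theorem n IS expressible as a sum of two squares.
Step 3: Build a representation. Here n = 61 · 61 is a product of primes ≡ 1 (mod 4). Each prime p ≡ 1 (mod 4) is itself a sum of two squares; find a² by testing p − a² for a perfect square:
  61: 61 − 1² = 60, 61 − 2² = 57, 61 − 3² = 52, 61 − 4² = 45, 61 − 5² = 36 = 6² ⇒ 61 = 5² + 6².
  Combine using the Brahmagupta–Fibonacci identity (a² + b²)(c² + d²) = (ac − bd)² + (ad + bc)² = (ac + bd)² + (ad − bc)²:
  61 · 61 = 3721: from (5² + 6²)(5² + 6²), take (5·5 − 6·6, 5·6 + 6·5) = (25 − 36, 30 + 30) = (-11, 60); dropping signs (only squares matter) gives (11, 60); check 11² + 60² = 121 + 3600 = 3721 ✓.
Step 4: Order so x ≤ y and verify: 11² + 60² = 121 + 3600 = 3721 = n. ✓

n = 3721 = 11² + 60² (one valid representation with x ≤ y).


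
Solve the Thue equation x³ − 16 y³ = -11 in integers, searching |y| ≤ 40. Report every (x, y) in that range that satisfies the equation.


The equation is x³ - 16y³ = -11. For fixed y, x³ = 16·y³ − 11, so a solution requires the RHS to be a perfect cube.
Strategy: iterate y from -40 to 40, compute RHS = 16·y³ − 11, and check whether it is a (positive or negative) perfect cube.
Check small values of y:
  y = 0: RHS = -11 is not a perfect cube.
  y = 1: RHS = 5 is not a perfect cube.
  y = -1: RHS = -27 = (-3)³ ⇒ x = -3 works.
  y = 2: RHS = 117 is not a perfect cube.
  y = -2: RHS = -139 is not a perfect cube.
  y = 3: RHS = 421 is not a perfect cube.
  y = -3: RHS = -443 is not a perfect cube.
Continuing the search up to |y| = 40 finds no further solutions beyond those listed.
Collected solutions: (-3, -1).

Solutions (with |y| ≤ 40): (-3, -1).


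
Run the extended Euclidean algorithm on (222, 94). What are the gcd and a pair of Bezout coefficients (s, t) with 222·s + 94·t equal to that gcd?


Euclidean algorithm on (222, 94) — divide until remainder is 0:
  222 = 2 · 94 + 34
  94 = 2 · 34 + 26
  34 = 1 · 26 + 8
  26 = 3 · 8 + 2
  8 = 4 · 2 + 0
gcd(222, 94) = 2.
Track Bezout coefficients alongside the remainders: start with r₀ = 222 = a·1 + b·0 (s = 1, t = 0) and r₁ = 94 = a·0 + b·1 (s = 0, t = 1); each new remainder r_{k+1} = r_{k-1} − q_k·r_k inherits s_{k+1} = s_{k-1} − q_k·s_k, t_{k+1} = t_{k-1} − q_k·t_k, so r_k = a·s_k + b·t_k at every step:
  q = 2: r = 34, s = 1 − 2·0 = 1, t = 0 − 2·1 = -2  (check: 222·1 + 94·(-2) = 34)
  q = 2: r = 26, s = 0 − 2·1 = -2, t = 1 − 2·(-2) = 5  (check: 222·(-2) + 94·5 = 26)
  q = 1: r = 8, s = 1 − 1·(-2) = 3, t = -2 − 1·5 = -7  (check: 222·3 + 94·(-7) = 8)
  q = 3: r = 2, s = -2 − 3·3 = -11, t = 5 − 3·(-7) = 26  (check: 222·(-11) + 94·26 = 2)
The row with r = 2 (the gcd) gives the Bezout coefficients s = -11, t = 26.
Result: 222 · (-11) + 94 · (26) = 2.

gcd(222, 94) = 2; s = -11, t = 26 (check: 222·(-11) + 94·26 = 2).


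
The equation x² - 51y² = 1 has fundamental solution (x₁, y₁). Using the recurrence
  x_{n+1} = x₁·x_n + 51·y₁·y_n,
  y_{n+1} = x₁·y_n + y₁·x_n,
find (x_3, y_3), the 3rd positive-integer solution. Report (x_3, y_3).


Step 1: Find the fundamental solution (x₁, y₁) of x² - 51y² = 1.
  Expand √51 as a continued fraction. a₀ = ⌊√51⌋ = 7; iterate m_{k+1} = d_k·a_k − m_k, d_{k+1} = (51 − m_{k+1}²)/d_k, a_{k+1} = ⌊(a₀ + m_{k+1})/d_{k+1}⌋ (starting m₀ = 0, d₀ = 1), with convergents p_k = a_k·p_{k-1} + p_{k-2}, q_k = a_k·q_{k-1} + q_{k-2} (p₋₁ = 1, q₋₁ = 0):
  k = 0: a₀ = 7; p₀/q₀ = 7/1; p₀² − 51·q₀² = 49 − 51 = -2.
  k = 1: m = 7, d = 2, a = ⌊(7 + 7)/2⌋ = 7; p/q = (7·7 + 1)/(7·1 + 0) = 50/7; p² − 51·q² = 2500 − 2499 = 1.
  The first convergent with p² − 51·q² = 1 gives the fundamental solution (x₁, y₁) = (50, 7).
Step 2: Apply the recurrence (x_{n+1}, y_{n+1}) = (x₁x_n + 51y₁y_n, x₁y_n + y₁x_n) repeatedly.
  From (x_1, y_1) = (50, 7): x_2 = 50·50 + 51·7·7 = 4999; y_2 = 50·7 + 7·50 = 700.
  From (x_2, y_2) = (4999, 700): x_3 = 50·4999 + 51·7·700 = 499850; y_3 = 50·700 + 7·4999 = 69993.
Step 3: Verify x_3² - 51·y_3² = 249850022500 - 249850022499 = 1 (should be 1). ✓

(x_1, y_1) = (50, 7); (x_3, y_3) = (499850, 69993).


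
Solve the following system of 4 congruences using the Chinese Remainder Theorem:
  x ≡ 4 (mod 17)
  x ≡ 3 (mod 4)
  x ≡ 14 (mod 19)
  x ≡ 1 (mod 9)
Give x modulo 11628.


Product of moduli M = 17 · 4 · 19 · 9 = 11628.
Merge one congruence at a time:
  Start: x ≡ 4 (mod 17).
  Combine with x ≡ 3 (mod 4); new modulus lcm = 68.
    Write x = 4 + 17·t and substitute into x ≡ 3 (mod 4): 17·t ≡ 3 − 4 = -1 (mod 4).
    Reduce coefficients mod 4: 1·t ≡ 3 (mod 4).
    So t ≡ 3 (mod 4).
    Then x = 4 + 17·3 = 55, valid modulo lcm(17, 4) = 68: x ≡ 55 (mod 68).
  Combine with x ≡ 14 (mod 19); new modulus lcm = 1292.
    Write x = 55 + 68·t and substitute into x ≡ 14 (mod 19): 68·t ≡ 14 − 55 = -41 (mod 19).
    Reduce coefficients mod 19: 11·t ≡ 16 (mod 19).
    The inverse of 11 mod 19 is 7 (since 11·7 = 77 = 4·19 + 1), so t ≡ 7·16 = 112 ≡ 17 (mod 19).
    Then x = 55 + 68·17 = 1211, valid modulo lcm(68, 19) = 1292: x ≡ 1211 (mod 1292).
  Combine with x ≡ 1 (mod 9); new modulus lcm = 11628.
    Write x = 1211 + 1292·t and substitute into x ≡ 1 (mod 9): 1292·t ≡ 1 − 1211 = -1210 (mod 9).
    Reduce coefficients mod 9: 5·t ≡ 5 (mod 9).
    The inverse of 5 mod 9 is 2 (since 5·2 = 10 = 1·9 + 1), so t ≡ 2·5 = 10 ≡ 1 (mod 9).
    Then x = 1211 + 1292·1 = 2503, valid modulo lcm(1292, 9) = 11628: x ≡ 2503 (mod 11628).
Verify against each original: 2503 mod 17 = 4, 2503 mod 4 = 3, 2503 mod 19 = 14, 2503 mod 9 = 1.

x ≡ 2503 (mod 11628).


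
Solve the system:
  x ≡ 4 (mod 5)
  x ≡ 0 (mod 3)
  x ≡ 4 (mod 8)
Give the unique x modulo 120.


Moduli 5, 3, 8 are pairwise coprime; by CRT there is a unique solution modulo M = 5 · 3 · 8 = 120.
Solve pairwise, accumulating the modulus:
  Start with x ≡ 4 (mod 5).
  Combine with x ≡ 0 (mod 3): since gcd(5, 3) = 1, we get a unique residue mod 15.
    Write x = 4 + 5·t and substitute into x ≡ 0 (mod 3): 5·t ≡ 0 − 4 = -4 (mod 3).
    Reduce coefficients mod 3: 2·t ≡ 2 (mod 3).
    The inverse of 2 mod 3 is 2 (since 2·2 = 4 = 1·3 + 1), so t ≡ 2·2 = 4 ≡ 1 (mod 3).
    Then x = 4 + 5·1 = 9, valid modulo lcm(5, 3) = 15: x ≡ 9 (mod 15).
  Combine with x ≡ 4 (mod 8): since gcd(15, 8) = 1, we get a unique residue mod 120.
    Write x = 9 + 15·t and substitute into x ≡ 4 (mod 8): 15·t ≡ 4 − 9 = -5 (mod 8).
    Reduce coefficients mod 8: 7·t ≡ 3 (mod 8).
    The inverse of 7 mod 8 is 7 (since 7·7 = 49 = 6·8 + 1), so t ≡ 7·3 = 21 ≡ 5 (mod 8).
    Then x = 9 + 15·5 = 84, valid modulo lcm(15, 8) = 120: x ≡ 84 (mod 120).
Verify: 84 mod 5 = 4 ✓, 84 mod 3 = 0 ✓, 84 mod 8 = 4 ✓.

x ≡ 84 (mod 120).


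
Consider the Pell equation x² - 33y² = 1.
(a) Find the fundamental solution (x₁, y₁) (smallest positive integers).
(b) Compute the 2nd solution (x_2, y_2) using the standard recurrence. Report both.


Step 1: Find the fundamental solution (x₁, y₁) of x² - 33y² = 1.
  Expand √33 as a continued fraction. a₀ = ⌊√33⌋ = 5; iterate m_{k+1} = d_k·a_k − m_k, d_{k+1} = (33 − m_{k+1}²)/d_k, a_{k+1} = ⌊(a₀ + m_{k+1})/d_{k+1}⌋ (starting m₀ = 0, d₀ = 1), with convergents p_k = a_k·p_{k-1} + p_{k-2}, q_k = a_k·q_{k-1} + q_{k-2} (p₋₁ = 1, q₋₁ = 0):
  k = 0: a₀ = 5; p₀/q₀ = 5/1; p₀² − 33·q₀² = 25 − 33 = -8.
  k = 1: m = 5, d = 8, a = ⌊(5 + 5)/8⌋ = 1; p/q = (1·5 + 1)/(1·1 + 0) = 6/1; p² − 33·q² = 36 − 33 = 3.
  k = 2: m = 3, d = 3, a = ⌊(5 + 3)/3⌋ = 2; p/q = (2·6 + 5)/(2·1 + 1) = 17/3; p² − 33·q² = 289 − 297 = -8.
  k = 3: m = 3, d = 8, a = ⌊(5 + 3)/8⌋ = 1; p/q = (1·17 + 6)/(1·3 + 1) = 23/4; p² − 33·q² = 529 − 528 = 1.
  The first convergent with p² − 33·q² = 1 gives the fundamental solution (x₁, y₁) = (23, 4).
Step 2: Apply the recurrence (x_{n+1}, y_{n+1}) = (x₁x_n + 33y₁y_n, x₁y_n + y₁x_n) repeatedly.
  From (x_1, y_1) = (23, 4): x_2 = 23·23 + 33·4·4 = 1057; y_2 = 23·4 + 4·23 = 184.
Step 3: Verify x_2² - 33·y_2² = 1117249 - 1117248 = 1 (should be 1). ✓

(x_1, y_1) = (23, 4); (x_2, y_2) = (1057, 184).


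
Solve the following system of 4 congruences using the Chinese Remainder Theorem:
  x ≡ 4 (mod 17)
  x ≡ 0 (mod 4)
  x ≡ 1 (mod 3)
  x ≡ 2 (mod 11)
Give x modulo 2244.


Product of moduli M = 17 · 4 · 3 · 11 = 2244.
Merge one congruence at a time:
  Start: x ≡ 4 (mod 17).
  Combine with x ≡ 0 (mod 4); new modulus lcm = 68.
    Write x = 4 + 17·t and substitute into x ≡ 0 (mod 4): 17·t ≡ 0 − 4 = -4 (mod 4).
    Reduce coefficients mod 4: 1·t ≡ 0 (mod 4).
    So t ≡ 0 (mod 4).
    Then x = 4 + 17·0 = 4, valid modulo lcm(17, 4) = 68: x ≡ 4 (mod 68).
  Combine with x ≡ 1 (mod 3); new modulus lcm = 204.
    Write x = 4 + 68·t and substitute into x ≡ 1 (mod 3): 68·t ≡ 1 − 4 = -3 (mod 3).
    Reduce coefficients mod 3: 2·t ≡ 0 (mod 3).
    The inverse of 2 mod 3 is 2 (since 2·2 = 4 = 1·3 + 1), so t ≡ 2·0 = 0 ≡ 0 (mod 3).
    Then x = 4 + 68·0 = 4, valid modulo lcm(68, 3) = 204: x ≡ 4 (mod 204).
  Combine with x ≡ 2 (mod 11); new modulus lcm = 2244.
    Write x = 4 + 204·t and substitute into x ≡ 2 (mod 11): 204·t ≡ 2 − 4 = -2 (mod 11).
    Reduce coefficients mod 11: 6·t ≡ 9 (mod 11).
    The inverse of 6 mod 11 is 2 (since 6·2 = 12 = 1·11 + 1), so t ≡ 2·9 = 18 ≡ 7 (mod 11).
    Then x = 4 + 204·7 = 1432, valid modulo lcm(204, 11) = 2244: x ≡ 1432 (mod 2244).
Verify against each original: 1432 mod 17 = 4, 1432 mod 4 = 0, 1432 mod 3 = 1, 1432 mod 11 = 2.

x ≡ 1432 (mod 2244).


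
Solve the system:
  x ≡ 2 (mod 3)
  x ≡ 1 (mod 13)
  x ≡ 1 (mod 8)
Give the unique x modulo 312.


Moduli 3, 13, 8 are pairwise coprime; by CRT there is a unique solution modulo M = 3 · 13 · 8 = 312.
Solve pairwise, accumulating the modulus:
  Start with x ≡ 2 (mod 3).
  Combine with x ≡ 1 (mod 13): since gcd(3, 13) = 1, we get a unique residue mod 39.
    Write x = 2 + 3·t and substitute into x ≡ 1 (mod 13): 3·t ≡ 1 − 2 = -1 (mod 13).
    Reduce coefficients mod 13: 3·t ≡ 12 (mod 13).
    The inverse of 3 mod 13 is 9 (since 3·9 = 27 = 2·13 + 1), so t ≡ 9·12 = 108 ≡ 4 (mod 13).
    Then x = 2 + 3·4 = 14, valid modulo lcm(3, 13) = 39: x ≡ 14 (mod 39).
  Combine with x ≡ 1 (mod 8): since gcd(39, 8) = 1, we get a unique residue mod 312.
    Write x = 14 + 39·t and substitute into x ≡ 1 (mod 8): 39·t ≡ 1 − 14 = -13 (mod 8).
    Reduce coefficients mod 8: 7·t ≡ 3 (mod 8).
    The inverse of 7 mod 8 is 7 (since 7·7 = 49 = 6·8 + 1), so t ≡ 7·3 = 21 ≡ 5 (mod 8).
    Then x = 14 + 39·5 = 209, valid modulo lcm(39, 8) = 312: x ≡ 209 (mod 312).
Verify: 209 mod 3 = 2 ✓, 209 mod 13 = 1 ✓, 209 mod 8 = 1 ✓.

x ≡ 209 (mod 312).


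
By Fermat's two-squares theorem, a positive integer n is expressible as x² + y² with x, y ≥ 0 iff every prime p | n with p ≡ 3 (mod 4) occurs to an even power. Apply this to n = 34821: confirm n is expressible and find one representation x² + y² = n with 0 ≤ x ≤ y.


Step 1: Factor n = 34821 = 3^2 · 53 · 73.
Step 2: Check the mod-4 condition on each prime factor: 3 ≡ 3 (mod 4), exponent 2 (must be even); 53 ≡ 1 (mod 4), exponent 1; 73 ≡ 1 (mod 4), exponent 1.
All primes ≡ 3 (mod 4) appear to even exponent (or don't appear), so by the two-squares theorem n IS expressible as a sum of two squares.
Step 3: Build a representation. Group n = k² · m with k = 3 and m = 53 · 73 = 3869 (a product of primes ≡ 1 (mod 4)); a representation of m scales to one of n via (k·x)² + (k·y)² = k²(x² + y²). Each prime p ≡ 1 (mod 4) is itself a sum of two squares; find a² by testing p − a² for a perfect square:
  53: 53 − 1² = 52, 53 − 2² = 49 = 7² ⇒ 53 = 2² + 7².
  73: 73 − 1² = 72, 73 − 2² = 69, 73 − 3² = 64 = 8² ⇒ 73 = 3² + 8².
  Combine using the Brahmagupta–Fibonacci identity (a² + b²)(c² + d²) = (ac − bd)² + (ad + bc)² = (ac + bd)² + (ad − bc)²:
  53 · 73 = 3869: from (2² + 7²)(3² + 8²), take (2·3 − 7·8, 2·8 + 7·3) = (6 − 56, 16 + 21) = (-50, 37); dropping signs (only squares matter) gives (50, 37); check 50² + 37² = 2500 + 1369 = 3869 ✓.
  Scale by k = 3: (3·50, 3·37) = (150, 111).
Step 4: Order so x ≤ y and verify: 111² + 150² = 12321 + 22500 = 34821 = n. ✓

n = 34821 = 111² + 150² (one valid representation with x ≤ y).


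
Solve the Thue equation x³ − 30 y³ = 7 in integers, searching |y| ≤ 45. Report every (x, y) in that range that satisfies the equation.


The equation is x³ - 30y³ = 7. For fixed y, x³ = 30·y³ + 7, so a solution requires the RHS to be a perfect cube.
Strategy: iterate y from -45 to 45, compute RHS = 30·y³ + 7, and check whether it is a (positive or negative) perfect cube.
Check small values of y:
  y = 0: RHS = 7 is not a perfect cube.
  y = 1: RHS = 37 is not a perfect cube.
  y = -1: RHS = -23 is not a perfect cube.
  y = 2: RHS = 247 is not a perfect cube.
  y = -2: RHS = -233 is not a perfect cube.
  y = 3: RHS = 817 is not a perfect cube.
  y = -3: RHS = -803 is not a perfect cube.
Continuing the search up to |y| = 45 finds no solutions either.
No (x, y) in the scanned range satisfies the equation.

No integer solutions with |y| ≤ 45.


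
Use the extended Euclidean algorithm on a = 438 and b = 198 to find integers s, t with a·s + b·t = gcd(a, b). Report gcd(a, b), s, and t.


Euclidean algorithm on (438, 198) — divide until remainder is 0:
  438 = 2 · 198 + 42
  198 = 4 · 42 + 30
  42 = 1 · 30 + 12
  30 = 2 · 12 + 6
  12 = 2 · 6 + 0
gcd(438, 198) = 6.
Track Bezout coefficients alongside the remainders: start with r₀ = 438 = a·1 + b·0 (s = 1, t = 0) and r₁ = 198 = a·0 + b·1 (s = 0, t = 1); each new remainder r_{k+1} = r_{k-1} − q_k·r_k inherits s_{k+1} = s_{k-1} − q_k·s_k, t_{k+1} = t_{k-1} − q_k·t_k, so r_k = a·s_k + b·t_k at every step:
  q = 2: r = 42, s = 1 − 2·0 = 1, t = 0 − 2·1 = -2  (check: 438·1 + 198·(-2) = 42)
  q = 4: r = 30, s = 0 − 4·1 = -4, t = 1 − 4·(-2) = 9  (check: 438·(-4) + 198·9 = 30)
  q = 1: r = 12, s = 1 − 1·(-4) = 5, t = -2 − 1·9 = -11  (check: 438·5 + 198·(-11) = 12)
  q = 2: r = 6, s = -4 − 2·5 = -14, t = 9 − 2·(-11) = 31  (check: 438·(-14) + 198·31 = 6)
The row with r = 6 (the gcd) gives the Bezout coefficients s = -14, t = 31.
Result: 438 · (-14) + 198 · (31) = 6.

gcd(438, 198) = 6; s = -14, t = 31 (check: 438·(-14) + 198·31 = 6).


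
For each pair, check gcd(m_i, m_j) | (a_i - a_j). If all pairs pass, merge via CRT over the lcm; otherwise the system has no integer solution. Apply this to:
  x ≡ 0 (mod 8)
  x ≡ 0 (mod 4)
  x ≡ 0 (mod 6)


Moduli 8, 4, 6 are not pairwise coprime, so CRT works modulo lcm(m_i) when all pairwise compatibility conditions hold.
Pairwise compatibility: gcd(m_i, m_j) must divide a_i - a_j for every pair.
Merge one congruence at a time:
  Start: x ≡ 0 (mod 8).
  Combine with x ≡ 0 (mod 4): gcd(8, 4) = 4; 0 - 0 = 0, which IS divisible by 4, so compatible.
    Write x = 0 + 8·t and substitute into x ≡ 0 (mod 4): 8·t ≡ 0 − 0 = 0 (mod 4).
    Divide the congruence (and modulus) by g = 4: 2·t ≡ 0 (mod 1).
    Modulo 1 every t works; take t = 0.
    Then x = 0 + 8·0 = 0, valid modulo lcm(8, 4) = 8: x ≡ 0 (mod 8).
  Combine with x ≡ 0 (mod 6): gcd(8, 6) = 2; 0 - 0 = 0, which IS divisible by 2, so compatible.
    Write x = 0 + 8·t and substitute into x ≡ 0 (mod 6): 8·t ≡ 0 − 0 = 0 (mod 6).
    Divide the congruence (and modulus) by g = 2: 4·t ≡ 0 (mod 3).
    Reduce coefficients mod 3: 1·t ≡ 0 (mod 3).
    So t ≡ 0 (mod 3).
    Then x = 0 + 8·0 = 0, valid modulo lcm(8, 6) = 24: x ≡ 0 (mod 24).
Verify: 0 mod 8 = 0, 0 mod 4 = 0, 0 mod 6 = 0.

x ≡ 0 (mod 24).


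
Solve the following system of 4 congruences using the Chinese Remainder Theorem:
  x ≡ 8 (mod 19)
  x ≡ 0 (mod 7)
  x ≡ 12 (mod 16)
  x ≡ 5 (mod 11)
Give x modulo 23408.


Product of moduli M = 19 · 7 · 16 · 11 = 23408.
Merge one congruence at a time:
  Start: x ≡ 8 (mod 19).
  Combine with x ≡ 0 (mod 7); new modulus lcm = 133.
    Write x = 8 + 19·t and substitute into x ≡ 0 (mod 7): 19·t ≡ 0 − 8 = -8 (mod 7).
    Reduce coefficients mod 7: 5·t ≡ 6 (mod 7).
    The inverse of 5 mod 7 is 3 (since 5·3 = 15 = 2·7 + 1), so t ≡ 3·6 = 18 ≡ 4 (mod 7).
    Then x = 8 + 19·4 = 84, valid modulo lcm(19, 7) = 133: x ≡ 84 (mod 133).
  Combine with x ≡ 12 (mod 16); new modulus lcm = 2128.
    Write x = 84 + 133·t and substitute into x ≡ 12 (mod 16): 133·t ≡ 12 − 84 = -72 (mod 16).
    Reduce coefficients mod 16: 5·t ≡ 8 (mod 16).
    The inverse of 5 mod 16 is 13 (since 5·13 = 65 = 4·16 + 1), so t ≡ 13·8 = 104 ≡ 8 (mod 16).
    Then x = 84 + 133·8 = 1148, valid modulo lcm(133, 16) = 2128: x ≡ 1148 (mod 2128).
  Combine with x ≡ 5 (mod 11); new modulus lcm = 23408.
    Write x = 1148 + 2128·t and substitute into x ≡ 5 (mod 11): 2128·t ≡ 5 − 1148 = -1143 (mod 11).
    Reduce coefficients mod 11: 5·t ≡ 1 (mod 11).
    The inverse of 5 mod 11 is 9 (since 5·9 = 45 = 4·11 + 1), so t ≡ 9·1 = 9 ≡ 9 (mod 11).
    Then x = 1148 + 2128·9 = 20300, valid modulo lcm(2128, 11) = 23408: x ≡ 20300 (mod 23408).
Verify against each original: 20300 mod 19 = 8, 20300 mod 7 = 0, 20300 mod 16 = 12, 20300 mod 11 = 5.

x ≡ 20300 (mod 23408).


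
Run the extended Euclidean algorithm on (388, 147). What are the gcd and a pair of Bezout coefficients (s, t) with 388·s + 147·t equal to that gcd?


Euclidean algorithm on (388, 147) — divide until remainder is 0:
  388 = 2 · 147 + 94
  147 = 1 · 94 + 53
  94 = 1 · 53 + 41
  53 = 1 · 41 + 12
  41 = 3 · 12 + 5
  12 = 2 · 5 + 2
  5 = 2 · 2 + 1
  2 = 2 · 1 + 0
gcd(388, 147) = 1.
Track Bezout coefficients alongside the remainders: start with r₀ = 388 = a·1 + b·0 (s = 1, t = 0) and r₁ = 147 = a·0 + b·1 (s = 0, t = 1); each new remainder r_{k+1} = r_{k-1} − q_k·r_k inherits s_{k+1} = s_{k-1} − q_k·s_k, t_{k+1} = t_{k-1} − q_k·t_k, so r_k = a·s_k + b·t_k at every step:
  q = 2: r = 94, s = 1 − 2·0 = 1, t = 0 − 2·1 = -2  (check: 388·1 + 147·(-2) = 94)
  q = 1: r = 53, s = 0 − 1·1 = -1, t = 1 − 1·(-2) = 3  (check: 388·(-1) + 147·3 = 53)
  q = 1: r = 41, s = 1 − 1·(-1) = 2, t = -2 − 1·3 = -5  (check: 388·2 + 147·(-5) = 41)
  q = 1: r = 12, s = -1 − 1·2 = -3, t = 3 − 1·(-5) = 8  (check: 388·(-3) + 147·8 = 12)
  q = 3: r = 5, s = 2 − 3·(-3) = 11, t = -5 − 3·8 = -29  (check: 388·11 + 147·(-29) = 5)
  q = 2: r = 2, s = -3 − 2·11 = -25, t = 8 − 2·(-29) = 66  (check: 388·(-25) + 147·66 = 2)
  q = 2: r = 1, s = 11 − 2·(-25) = 61, t = -29 − 2·66 = -161  (check: 388·61 + 147·(-161) = 1)
The row with r = 1 (the gcd) gives the Bezout coefficients s = 61, t = -161.
Result: 388 · (61) + 147 · (-161) = 1.

gcd(388, 147) = 1; s = 61, t = -161 (check: 388·61 + 147·(-161) = 1).


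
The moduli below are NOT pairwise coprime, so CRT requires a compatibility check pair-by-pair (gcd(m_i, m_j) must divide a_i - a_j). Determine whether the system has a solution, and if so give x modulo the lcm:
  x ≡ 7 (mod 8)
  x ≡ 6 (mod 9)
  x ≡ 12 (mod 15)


Moduli 8, 9, 15 are not pairwise coprime, so CRT works modulo lcm(m_i) when all pairwise compatibility conditions hold.
Pairwise compatibility: gcd(m_i, m_j) must divide a_i - a_j for every pair.
Merge one congruence at a time:
  Start: x ≡ 7 (mod 8).
  Combine with x ≡ 6 (mod 9): gcd(8, 9) = 1; 6 - 7 = -1, which IS divisible by 1, so compatible.
    Write x = 7 + 8·t and substitute into x ≡ 6 (mod 9): 8·t ≡ 6 − 7 = -1 (mod 9).
    Reduce coefficients mod 9: 8·t ≡ 8 (mod 9).
    The inverse of 8 mod 9 is 8 (since 8·8 = 64 = 7·9 + 1), so t ≡ 8·8 = 64 ≡ 1 (mod 9).
    Then x = 7 + 8·1 = 15, valid modulo lcm(8, 9) = 72: x ≡ 15 (mod 72).
  Combine with x ≡ 12 (mod 15): gcd(72, 15) = 3; 12 - 15 = -3, which IS divisible by 3, so compatible.
    Write x = 15 + 72·t and substitute into x ≡ 12 (mod 15): 72·t ≡ 12 − 15 = -3 (mod 15).
    Divide the congruence (and modulus) by g = 3: 24·t ≡ -1 (mod 5).
    Reduce coefficients mod 5: 4·t ≡ 4 (mod 5).
    The inverse of 4 mod 5 is 4 (since 4·4 = 16 = 3·5 + 1), so t ≡ 4·4 = 16 ≡ 1 (mod 5).
    Then x = 15 + 72·1 = 87, valid modulo lcm(72, 15) = 360: x ≡ 87 (mod 360).
Verify: 87 mod 8 = 7, 87 mod 9 = 6, 87 mod 15 = 12.

x ≡ 87 (mod 360).


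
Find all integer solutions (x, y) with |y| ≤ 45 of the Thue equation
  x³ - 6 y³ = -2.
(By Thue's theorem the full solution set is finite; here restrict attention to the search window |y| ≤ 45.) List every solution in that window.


The equation is x³ - 6y³ = -2. For fixed y, x³ = 6·y³ − 2, so a solution requires the RHS to be a perfect cube.
Strategy: iterate y from -45 to 45, compute RHS = 6·y³ − 2, and check whether it is a (positive or negative) perfect cube.
Check small values of y:
  y = 0: RHS = -2 is not a perfect cube.
  y = 1: RHS = 4 is not a perfect cube.
  y = -1: RHS = -8 = (-2)³ ⇒ x = -2 works.
  y = 2: RHS = 46 is not a perfect cube.
  y = -2: RHS = -50 is not a perfect cube.
  y = 3: RHS = 160 is not a perfect cube.
  y = -3: RHS = -164 is not a perfect cube.
Continuing the search up to |y| = 45 finds no further solutions beyond those listed.
Collected solutions: (-2, -1).

Solutions (with |y| ≤ 45): (-2, -1).


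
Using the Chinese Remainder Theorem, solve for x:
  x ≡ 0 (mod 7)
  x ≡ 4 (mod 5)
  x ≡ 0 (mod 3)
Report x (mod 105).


Moduli 7, 5, 3 are pairwise coprime; by CRT there is a unique solution modulo M = 7 · 5 · 3 = 105.
Solve pairwise, accumulating the modulus:
  Start with x ≡ 0 (mod 7).
  Combine with x ≡ 4 (mod 5): since gcd(7, 5) = 1, we get a unique residue mod 35.
    Write x = 0 + 7·t and substitute into x ≡ 4 (mod 5): 7·t ≡ 4 − 0 = 4 (mod 5).
    Reduce coefficients mod 5: 2·t ≡ 4 (mod 5).
    The inverse of 2 mod 5 is 3 (since 2·3 = 6 = 1·5 + 1), so t ≡ 3·4 = 12 ≡ 2 (mod 5).
    Then x = 0 + 7·2 = 14, valid modulo lcm(7, 5) = 35: x ≡ 14 (mod 35).
  Combine with x ≡ 0 (mod 3): since gcd(35, 3) = 1, we get a unique residue mod 105.
    Write x = 14 + 35·t and substitute into x ≡ 0 (mod 3): 35·t ≡ 0 − 14 = -14 (mod 3).
    Reduce coefficients mod 3: 2·t ≡ 1 (mod 3).
    The inverse of 2 mod 3 is 2 (since 2·2 = 4 = 1·3 + 1), so t ≡ 2·1 = 2 ≡ 2 (mod 3).
    Then x = 14 + 35·2 = 84, valid modulo lcm(35, 3) = 105: x ≡ 84 (mod 105).
Verify: 84 mod 7 = 0 ✓, 84 mod 5 = 4 ✓, 84 mod 3 = 0 ✓.

x ≡ 84 (mod 105).


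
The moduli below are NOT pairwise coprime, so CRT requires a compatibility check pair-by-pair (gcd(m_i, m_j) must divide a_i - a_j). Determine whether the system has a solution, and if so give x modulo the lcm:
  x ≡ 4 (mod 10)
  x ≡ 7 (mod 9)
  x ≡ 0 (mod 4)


Moduli 10, 9, 4 are not pairwise coprime, so CRT works modulo lcm(m_i) when all pairwise compatibility conditions hold.
Pairwise compatibility: gcd(m_i, m_j) must divide a_i - a_j for every pair.
Merge one congruence at a time:
  Start: x ≡ 4 (mod 10).
  Combine with x ≡ 7 (mod 9): gcd(10, 9) = 1; 7 - 4 = 3, which IS divisible by 1, so compatible.
    Write x = 4 + 10·t and substitute into x ≡ 7 (mod 9): 10·t ≡ 7 − 4 = 3 (mod 9).
    Reduce coefficients mod 9: 1·t ≡ 3 (mod 9).
    So t ≡ 3 (mod 9).
    Then x = 4 + 10·3 = 34, valid modulo lcm(10, 9) = 90: x ≡ 34 (mod 90).
  Combine with x ≡ 0 (mod 4): gcd(90, 4) = 2; 0 - 34 = -34, which IS divisible by 2, so compatible.
    Write x = 34 + 90·t and substitute into x ≡ 0 (mod 4): 90·t ≡ 0 − 34 = -34 (mod 4).
    Divide the congruence (and modulus) by g = 2: 45·t ≡ -17 (mod 2).
    Reduce coefficients mod 2: 1·t ≡ 1 (mod 2).
    So t ≡ 1 (mod 2).
    Then x = 34 + 90·1 = 124, valid modulo lcm(90, 4) = 180: x ≡ 124 (mod 180).
Verify: 124 mod 10 = 4, 124 mod 9 = 7, 124 mod 4 = 0.

x ≡ 124 (mod 180).


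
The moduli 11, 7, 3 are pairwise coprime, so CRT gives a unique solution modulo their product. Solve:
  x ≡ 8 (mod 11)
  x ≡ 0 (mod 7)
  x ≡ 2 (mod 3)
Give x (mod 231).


Moduli 11, 7, 3 are pairwise coprime; by CRT there is a unique solution modulo M = 11 · 7 · 3 = 231.
Solve pairwise, accumulating the modulus:
  Start with x ≡ 8 (mod 11).
  Combine with x ≡ 0 (mod 7): since gcd(11, 7) = 1, we get a unique residue mod 77.
    Write x = 8 + 11·t and substitute into x ≡ 0 (mod 7): 11·t ≡ 0 − 8 = -8 (mod 7).
    Reduce coefficients mod 7: 4·t ≡ 6 (mod 7).
    The inverse of 4 mod 7 is 2 (since 4·2 = 8 = 1·7 + 1), so t ≡ 2·6 = 12 ≡ 5 (mod 7).
    Then x = 8 + 11·5 = 63, valid modulo lcm(11, 7) = 77: x ≡ 63 (mod 77).
  Combine with x ≡ 2 (mod 3): since gcd(77, 3) = 1, we get a unique residue mod 231.
    Write x = 63 + 77·t and substitute into x ≡ 2 (mod 3): 77·t ≡ 2 − 63 = -61 (mod 3).
    Reduce coefficients mod 3: 2·t ≡ 2 (mod 3).
    The inverse of 2 mod 3 is 2 (since 2·2 = 4 = 1·3 + 1), so t ≡ 2·2 = 4 ≡ 1 (mod 3).
    Then x = 63 + 77·1 = 140, valid modulo lcm(77, 3) = 231: x ≡ 140 (mod 231).
Verify: 140 mod 11 = 8 ✓, 140 mod 7 = 0 ✓, 140 mod 3 = 2 ✓.

x ≡ 140 (mod 231).


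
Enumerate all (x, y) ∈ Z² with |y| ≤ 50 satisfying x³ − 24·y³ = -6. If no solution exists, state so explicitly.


The equation is x³ - 24y³ = -6. For fixed y, x³ = 24·y³ − 6, so a solution requires the RHS to be a perfect cube.
Strategy: iterate y from -50 to 50, compute RHS = 24·y³ − 6, and check whether it is a (positive or negative) perfect cube.
Check small values of y:
  y = 0: RHS = -6 is not a perfect cube.
  y = 1: RHS = 18 is not a perfect cube.
  y = -1: RHS = -30 is not a perfect cube.
  y = 2: RHS = 186 is not a perfect cube.
  y = -2: RHS = -198 is not a perfect cube.
  y = 3: RHS = 642 is not a perfect cube.
  y = -3: RHS = -654 is not a perfect cube.
Continuing the search up to |y| = 50 finds no solutions either.
No (x, y) in the scanned range satisfies the equation.

No integer solutions with |y| ≤ 50.


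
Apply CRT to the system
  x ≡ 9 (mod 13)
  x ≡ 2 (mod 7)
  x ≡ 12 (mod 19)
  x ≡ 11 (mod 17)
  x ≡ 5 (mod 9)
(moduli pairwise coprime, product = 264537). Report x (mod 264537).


Product of moduli M = 13 · 7 · 19 · 17 · 9 = 264537.
Merge one congruence at a time:
  Start: x ≡ 9 (mod 13).
  Combine with x ≡ 2 (mod 7); new modulus lcm = 91.
    Write x = 9 + 13·t and substitute into x ≡ 2 (mod 7): 13·t ≡ 2 − 9 = -7 (mod 7).
    Reduce coefficients mod 7: 6·t ≡ 0 (mod 7).
    The inverse of 6 mod 7 is 6 (since 6·6 = 36 = 5·7 + 1), so t ≡ 6·0 = 0 ≡ 0 (mod 7).
    Then x = 9 + 13·0 = 9, valid modulo lcm(13, 7) = 91: x ≡ 9 (mod 91).
  Combine with x ≡ 12 (mod 19); new modulus lcm = 1729.
    Write x = 9 + 91·t and substitute into x ≡ 12 (mod 19): 91·t ≡ 12 − 9 = 3 (mod 19).
    Reduce coefficients mod 19: 15·t ≡ 3 (mod 19).
    The inverse of 15 mod 19 is 14 (since 15·14 = 210 = 11·19 + 1), so t ≡ 14·3 = 42 ≡ 4 (mod 19).
    Then x = 9 + 91·4 = 373, valid modulo lcm(91, 19) = 1729: x ≡ 373 (mod 1729).
  Combine with x ≡ 11 (mod 17); new modulus lcm = 29393.
    Write x = 373 + 1729·t and substitute into x ≡ 11 (mod 17): 1729·t ≡ 11 − 373 = -362 (mod 17).
    Reduce coefficients mod 17: 12·t ≡ 12 (mod 17).
    The inverse of 12 mod 17 is 10 (since 12·10 = 120 = 7·17 + 1), so t ≡ 10·12 = 120 ≡ 1 (mod 17).
    Then x = 373 + 1729·1 = 2102, valid modulo lcm(1729, 17) = 29393: x ≡ 2102 (mod 29393).
  Combine with x ≡ 5 (mod 9); new modulus lcm = 264537.
    Write x = 2102 + 29393·t and substitute into x ≡ 5 (mod 9): 29393·t ≡ 5 − 2102 = -2097 (mod 9).
    Reduce coefficients mod 9: 8·t ≡ 0 (mod 9).
    The inverse of 8 mod 9 is 8 (since 8·8 = 64 = 7·9 + 1), so t ≡ 8·0 = 0 ≡ 0 (mod 9).
    Then x = 2102 + 29393·0 = 2102, valid modulo lcm(29393, 9) = 264537: x ≡ 2102 (mod 264537).
Verify against each original: 2102 mod 13 = 9, 2102 mod 7 = 2, 2102 mod 19 = 12, 2102 mod 17 = 11, 2102 mod 9 = 5.

x ≡ 2102 (mod 264537).


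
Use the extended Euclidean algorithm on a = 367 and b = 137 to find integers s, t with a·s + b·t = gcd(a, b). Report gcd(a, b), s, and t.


Euclidean algorithm on (367, 137) — divide until remainder is 0:
  367 = 2 · 137 + 93
  137 = 1 · 93 + 44
  93 = 2 · 44 + 5
  44 = 8 · 5 + 4
  5 = 1 · 4 + 1
  4 = 4 · 1 + 0
gcd(367, 137) = 1.
Track Bezout coefficients alongside the remainders: start with r₀ = 367 = a·1 + b·0 (s = 1, t = 0) and r₁ = 137 = a·0 + b·1 (s = 0, t = 1); each new remainder r_{k+1} = r_{k-1} − q_k·r_k inherits s_{k+1} = s_{k-1} − q_k·s_k, t_{k+1} = t_{k-1} − q_k·t_k, so r_k = a·s_k + b·t_k at every step:
  q = 2: r = 93, s = 1 − 2·0 = 1, t = 0 − 2·1 = -2  (check: 367·1 + 137·(-2) = 93)
  q = 1: r = 44, s = 0 − 1·1 = -1, t = 1 − 1·(-2) = 3  (check: 367·(-1) + 137·3 = 44)
  q = 2: r = 5, s = 1 − 2·(-1) = 3, t = -2 − 2·3 = -8  (check: 367·3 + 137·(-8) = 5)
  q = 8: r = 4, s = -1 − 8·3 = -25, t = 3 − 8·(-8) = 67  (check: 367·(-25) + 137·67 = 4)
  q = 1: r = 1, s = 3 − 1·(-25) = 28, t = -8 − 1·67 = -75  (check: 367·28 + 137·(-75) = 1)
The row with r = 1 (the gcd) gives the Bezout coefficients s = 28, t = -75.
Result: 367 · (28) + 137 · (-75) = 1.

gcd(367, 137) = 1; s = 28, t = -75 (check: 367·28 + 137·(-75) = 1).


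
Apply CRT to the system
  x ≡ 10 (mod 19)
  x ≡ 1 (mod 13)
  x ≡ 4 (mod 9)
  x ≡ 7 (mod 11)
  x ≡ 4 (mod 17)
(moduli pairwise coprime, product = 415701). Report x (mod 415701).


Product of moduli M = 19 · 13 · 9 · 11 · 17 = 415701.
Merge one congruence at a time:
  Start: x ≡ 10 (mod 19).
  Combine with x ≡ 1 (mod 13); new modulus lcm = 247.
    Write x = 10 + 19·t and substitute into x ≡ 1 (mod 13): 19·t ≡ 1 − 10 = -9 (mod 13).
    Reduce coefficients mod 13: 6·t ≡ 4 (mod 13).
    The inverse of 6 mod 13 is 11 (since 6·11 = 66 = 5·13 + 1), so t ≡ 11·4 = 44 ≡ 5 (mod 13).
    Then x = 10 + 19·5 = 105, valid modulo lcm(19, 13) = 247: x ≡ 105 (mod 247).
  Combine with x ≡ 4 (mod 9); new modulus lcm = 2223.
    Write x = 105 + 247·t and substitute into x ≡ 4 (mod 9): 247·t ≡ 4 − 105 = -101 (mod 9).
    Reduce coefficients mod 9: 4·t ≡ 7 (mod 9).
    The inverse of 4 mod 9 is 7 (since 4·7 = 28 = 3·9 + 1), so t ≡ 7·7 = 49 ≡ 4 (mod 9).
    Then x = 105 + 247·4 = 1093, valid modulo lcm(247, 9) = 2223: x ≡ 1093 (mod 2223).
  Combine with x ≡ 7 (mod 11); new modulus lcm = 24453.
    Write x = 1093 + 2223·t and substitute into x ≡ 7 (mod 11): 2223·t ≡ 7 − 1093 = -1086 (mod 11).
    Reduce coefficients mod 11: 1·t ≡ 3 (mod 11).
    So t ≡ 3 (mod 11).
    Then x = 1093 + 2223·3 = 7762, valid modulo lcm(2223, 11) = 24453: x ≡ 7762 (mod 24453).
  Combine with x ≡ 4 (mod 17); new modulus lcm = 415701.
    Write x = 7762 + 24453·t and substitute into x ≡ 4 (mod 17): 24453·t ≡ 4 − 7762 = -7758 (mod 17).
    Reduce coefficients mod 17: 7·t ≡ 11 (mod 17).
    The inverse of 7 mod 17 is 5 (since 7·5 = 35 = 2·17 + 1), so t ≡ 5·11 = 55 ≡ 4 (mod 17).
    Then x = 7762 + 24453·4 = 105574, valid modulo lcm(24453, 17) = 415701: x ≡ 105574 (mod 415701).
Verify against each original: 105574 mod 19 = 10, 105574 mod 13 = 1, 105574 mod 9 = 4, 105574 mod 11 = 7, 105574 mod 17 = 4.

x ≡ 105574 (mod 415701).


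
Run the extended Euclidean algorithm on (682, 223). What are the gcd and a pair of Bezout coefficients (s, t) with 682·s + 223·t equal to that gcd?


Euclidean algorithm on (682, 223) — divide until remainder is 0:
  682 = 3 · 223 + 13
  223 = 17 · 13 + 2
  13 = 6 · 2 + 1
  2 = 2 · 1 + 0
gcd(682, 223) = 1.
Track Bezout coefficients alongside the remainders: start with r₀ = 682 = a·1 + b·0 (s = 1, t = 0) and r₁ = 223 = a·0 + b·1 (s = 0, t = 1); each new remainder r_{k+1} = r_{k-1} − q_k·r_k inherits s_{k+1} = s_{k-1} − q_k·s_k, t_{k+1} = t_{k-1} − q_k·t_k, so r_k = a·s_k + b·t_k at every step:
  q = 3: r = 13, s = 1 − 3·0 = 1, t = 0 − 3·1 = -3  (check: 682·1 + 223·(-3) = 13)
  q = 17: r = 2, s = 0 − 17·1 = -17, t = 1 − 17·(-3) = 52  (check: 682·(-17) + 223·52 = 2)
  q = 6: r = 1, s = 1 − 6·(-17) = 103, t = -3 − 6·52 = -315  (check: 682·103 + 223·(-315) = 1)
The row with r = 1 (the gcd) gives the Bezout coefficients s = 103, t = -315.
Result: 682 · (103) + 223 · (-315) = 1.

gcd(682, 223) = 1; s = 103, t = -315 (check: 682·103 + 223·(-315) = 1).
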